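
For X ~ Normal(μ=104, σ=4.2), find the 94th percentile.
110.5300

We have X ~ Normal(μ=104, σ=4.2).

We want to find x such that P(X ≤ x) = 0.94.

This is the 94th percentile, which means 94% of values fall below this point.

Using the inverse CDF (quantile function):
x = F⁻¹(0.94) = 110.5300

Verification: P(X ≤ 110.5300) = 0.94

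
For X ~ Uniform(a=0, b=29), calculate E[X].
14.5000

We have X ~ Uniform(a=0, b=29).

For a Uniform distribution with a=0, b=29:
E[X] = 14.5000

This is the expected (average) value of X.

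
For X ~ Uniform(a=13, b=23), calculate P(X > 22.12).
0.088000

We have X ~ Uniform(a=13, b=23).

P(X > 22.12) = 1 - P(X ≤ 22.12)
                = 1 - F(22.12)
                = 1 - 0.912000
                = 0.088000

So there's approximately a 8.8% chance that X exceeds 22.12.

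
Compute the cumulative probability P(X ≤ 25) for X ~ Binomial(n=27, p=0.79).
0.985922

We have X ~ Binomial(n=27, p=0.79).

The CDF gives us P(X ≤ k).

Using the CDF:
P(X ≤ 25) = 0.985922

This means there's approximately a 98.6% chance that X is at most 25.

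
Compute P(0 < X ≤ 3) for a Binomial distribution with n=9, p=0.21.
0.780718

We have X ~ Binomial(n=9, p=0.21).

To find P(0 < X ≤ 3), we use:
P(0 < X ≤ 3) = P(X ≤ 3) - P(X ≤ 0)
                 = F(3) - F(0)
                 = 0.900570 - 0.119852
                 = 0.780718

So there's approximately a 78.1% chance that X falls in this range.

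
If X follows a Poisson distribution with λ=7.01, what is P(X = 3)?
0.051832

We have X ~ Poisson(λ=7.01).

For a Poisson distribution, the PMF gives us the probability of each outcome.

Using the PMF formula:
P(X = 3) = 0.051832

Rounded to 4 decimal places: 0.0518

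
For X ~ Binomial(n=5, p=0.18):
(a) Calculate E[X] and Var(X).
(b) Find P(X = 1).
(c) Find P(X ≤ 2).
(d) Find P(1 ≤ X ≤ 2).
(a) E[X] = 0.9000, Var(X) = 0.7380
(b) P(X = 1) = 0.406910
(c) P(X ≤ 2) = 0.956293
(d) P(1 ≤ X ≤ 2) = 0.585553

We have X ~ Binomial(n=5, p=0.18).

(a) Moments:
E[X] = 0.9000
Var(X) = 0.7380
σ = √Var(X) = 0.8591

(b) Point probability using PMF:
P(X = 1) = 0.406910

(c) Cumulative probability using CDF:
P(X ≤ 2) = F(2) = 0.956293

(d) Range probability:
P(1 ≤ X ≤ 2) = P(X ≤ 2) - P(X ≤ 0)
                   = F(2) - F(0)
                   = 0.956293 - 0.370740
                   = 0.585553

This means approximately 58.6% of outcomes fall in the interval [1, 2].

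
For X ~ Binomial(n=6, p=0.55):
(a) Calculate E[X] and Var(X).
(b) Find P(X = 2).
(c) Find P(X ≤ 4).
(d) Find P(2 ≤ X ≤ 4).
(a) E[X] = 3.3000, Var(X) = 1.4850
(b) P(X = 2) = 0.186066
(c) P(X ≤ 4) = 0.836433
(d) P(2 ≤ X ≤ 4) = 0.767235

We have X ~ Binomial(n=6, p=0.55).

(a) Moments:
E[X] = 3.3000
Var(X) = 1.4850
σ = √Var(X) = 1.2186

(b) Point probability using PMF:
P(X = 2) = 0.186066

(c) Cumulative probability using CDF:
P(X ≤ 4) = F(4) = 0.836433

(d) Range probability:
P(2 ≤ X ≤ 4) = P(X ≤ 4) - P(X ≤ 1)
                   = F(4) - F(1)
                   = 0.836433 - 0.069198
                   = 0.767235

This means approximately 76.7% of outcomes fall in the interval [2, 4].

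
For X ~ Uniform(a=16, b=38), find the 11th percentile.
18.4200

We have X ~ Uniform(a=16, b=38).

We want to find x such that P(X ≤ x) = 0.11.

This is the 11th percentile, which means 11% of values fall below this point.

Using the inverse CDF (quantile function):
x = F⁻¹(0.11) = 18.4200

Verification: P(X ≤ 18.4200) = 0.11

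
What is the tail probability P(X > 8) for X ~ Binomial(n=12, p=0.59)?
0.204676

We have X ~ Binomial(n=12, p=0.59).

P(X > 8) = 1 - P(X ≤ 8)
                = 1 - F(8)
                = 1 - 0.795324
                = 0.204676

So there's approximately a 20.5% chance that X exceeds 8.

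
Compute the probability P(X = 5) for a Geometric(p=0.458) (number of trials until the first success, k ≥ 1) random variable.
0.039524

We have X ~ Geometric(p=0.458) (number of trials until the first success, k ≥ 1).

For a Geometric distribution, the PMF gives us the probability of each outcome.

Using the PMF formula:
P(X = 5) = 0.039524

Rounded to 4 decimal places: 0.0395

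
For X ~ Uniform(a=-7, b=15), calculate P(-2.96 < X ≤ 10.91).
0.630455

We have X ~ Uniform(a=-7, b=15).

To find P(-2.96 < X ≤ 10.91), we use:
P(-2.96 < X ≤ 10.91) = P(X ≤ 10.91) - P(X ≤ -2.96)
                 = F(10.91) - F(-2.96)
                 = 0.814091 - 0.183636
                 = 0.630455

So there's approximately a 63.0% chance that X falls in this range.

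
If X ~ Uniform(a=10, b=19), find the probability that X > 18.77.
0.025556

We have X ~ Uniform(a=10, b=19).

P(X > 18.77) = 1 - P(X ≤ 18.77)
                = 1 - F(18.77)
                = 1 - 0.974444
                = 0.025556

So there's approximately a 2.6% chance that X exceeds 18.77.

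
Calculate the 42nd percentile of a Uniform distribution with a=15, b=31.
21.7200

We have X ~ Uniform(a=15, b=31).

We want to find x such that P(X ≤ x) = 0.42.

This is the 42nd percentile, which means 42% of values fall below this point.

Using the inverse CDF (quantile function):
x = F⁻¹(0.42) = 21.7200

Verification: P(X ≤ 21.7200) = 0.42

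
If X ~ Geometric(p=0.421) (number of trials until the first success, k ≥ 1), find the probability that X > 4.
0.112387

We have X ~ Geometric(p=0.421) (number of trials until the first success, k ≥ 1).

P(X > 4) = 1 - P(X ≤ 4)
                = 1 - F(4)
                = 1 - 0.887613
                = 0.112387

So there's approximately a 11.2% chance that X exceeds 4.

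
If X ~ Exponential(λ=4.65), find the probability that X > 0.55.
0.077498

We have X ~ Exponential(λ=4.65).

P(X > 0.55) = 1 - P(X ≤ 0.55)
                = 1 - F(0.55)
                = 1 - 0.922502
                = 0.077498

So there's approximately a 7.7% chance that X exceeds 0.55.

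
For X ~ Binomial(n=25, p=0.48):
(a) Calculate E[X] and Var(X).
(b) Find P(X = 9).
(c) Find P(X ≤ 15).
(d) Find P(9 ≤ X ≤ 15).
(a) E[X] = 12.0000, Var(X) = 6.2400
(b) P(X = 9) = 0.078975
(c) P(X ≤ 15) = 0.919673
(d) P(9 ≤ X ≤ 15) = 0.840142

We have X ~ Binomial(n=25, p=0.48).

(a) Moments:
E[X] = 12.0000
Var(X) = 6.2400
σ = √Var(X) = 2.4980

(b) Point probability using PMF:
P(X = 9) = 0.078975

(c) Cumulative probability using CDF:
P(X ≤ 15) = F(15) = 0.919673

(d) Range probability:
P(9 ≤ X ≤ 15) = P(X ≤ 15) - P(X ≤ 8)
                   = F(15) - F(8)
                   = 0.919673 - 0.079531
                   = 0.840142

This means approximately 84.0% of outcomes fall in the interval [9, 15].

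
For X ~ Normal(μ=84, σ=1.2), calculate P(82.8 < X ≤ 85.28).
0.698284

We have X ~ Normal(μ=84, σ=1.2).

To find P(82.8 < X ≤ 85.28), we use:
P(82.8 < X ≤ 85.28) = P(X ≤ 85.28) - P(X ≤ 82.8)
                 = F(85.28) - F(82.8)
                 = 0.856939 - 0.158655
                 = 0.698284

So there's approximately a 69.8% chance that X falls in this range.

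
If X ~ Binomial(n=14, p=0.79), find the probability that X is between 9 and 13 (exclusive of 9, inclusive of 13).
0.810859

We have X ~ Binomial(n=14, p=0.79).

To find P(9 < X ≤ 13), we use:
P(9 < X ≤ 13) = P(X ≤ 13) - P(X ≤ 9)
                 = F(13) - F(9)
                 = 0.963121 - 0.152262
                 = 0.810859

So there's approximately a 81.1% chance that X falls in this range.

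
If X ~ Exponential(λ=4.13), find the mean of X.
0.2421

We have X ~ Exponential(λ=4.13).

For an Exponential distribution with λ=4.13:
E[X] = 0.2421

This is the expected (average) value of X.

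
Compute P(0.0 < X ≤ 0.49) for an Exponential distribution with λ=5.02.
0.914548

We have X ~ Exponential(λ=5.02).

To find P(0.0 < X ≤ 0.49), we use:
P(0.0 < X ≤ 0.49) = P(X ≤ 0.49) - P(X ≤ 0.0)
                 = F(0.49) - F(0.0)
                 = 0.914548 - 0.000000
                 = 0.914548

So there's approximately a 91.5% chance that X falls in this range.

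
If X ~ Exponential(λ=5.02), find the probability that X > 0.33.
0.190787

We have X ~ Exponential(λ=5.02).

P(X > 0.33) = 1 - P(X ≤ 0.33)
                = 1 - F(0.33)
                = 1 - 0.809213
                = 0.190787

So there's approximately a 19.1% chance that X exceeds 0.33.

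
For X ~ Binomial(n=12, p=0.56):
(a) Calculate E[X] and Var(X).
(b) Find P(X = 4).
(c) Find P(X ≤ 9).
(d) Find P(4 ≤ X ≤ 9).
(a) E[X] = 6.7200, Var(X) = 2.9568
(b) P(X = 4) = 0.068388
(c) P(X ≤ 9) = 0.951326
(d) P(4 ≤ X ≤ 9) = 0.920958

We have X ~ Binomial(n=12, p=0.56).

(a) Moments:
E[X] = 6.7200
Var(X) = 2.9568
σ = √Var(X) = 1.7195

(b) Point probability using PMF:
P(X = 4) = 0.068388

(c) Cumulative probability using CDF:
P(X ≤ 9) = F(9) = 0.951326

(d) Range probability:
P(4 ≤ X ≤ 9) = P(X ≤ 9) - P(X ≤ 3)
                   = F(9) - F(3)
                   = 0.951326 - 0.030367
                   = 0.920958

This means approximately 92.1% of outcomes fall in the interval [4, 9].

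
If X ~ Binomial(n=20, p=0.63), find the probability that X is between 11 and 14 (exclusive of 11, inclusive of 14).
0.508507

We have X ~ Binomial(n=20, p=0.63).

To find P(11 < X ≤ 14), we use:
P(11 < X ≤ 14) = P(X ≤ 14) - P(X ≤ 11)
                 = F(14) - F(11)
                 = 0.808996 - 0.300489
                 = 0.508507

So there's approximately a 50.9% chance that X falls in this range.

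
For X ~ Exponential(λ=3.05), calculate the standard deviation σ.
0.3279

We have X ~ Exponential(λ=3.05).

For an Exponential distribution with λ=3.05:
σ = √Var(X) = 0.3279

The standard deviation is the square root of the variance.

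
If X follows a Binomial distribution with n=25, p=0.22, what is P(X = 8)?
0.086905

We have X ~ Binomial(n=25, p=0.22).

For a Binomial distribution, the PMF gives us the probability of each outcome.

Using the PMF formula:
P(X = 8) = 0.086905

Rounded to 4 decimal places: 0.0869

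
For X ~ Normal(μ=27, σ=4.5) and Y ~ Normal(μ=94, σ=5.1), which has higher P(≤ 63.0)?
X has higher probability (P(X ≤ 63.0) = 1.0000 > P(Y ≤ 63.0) = 0.0000)

Compute P(≤ 63.0) for each distribution:

X ~ Normal(μ=27, σ=4.5):
P(X ≤ 63.0) = 1.0000

Y ~ Normal(μ=94, σ=5.1):
P(Y ≤ 63.0) = 0.0000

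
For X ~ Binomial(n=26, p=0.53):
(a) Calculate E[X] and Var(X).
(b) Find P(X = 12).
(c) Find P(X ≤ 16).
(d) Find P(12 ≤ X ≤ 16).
(a) E[X] = 13.7800, Var(X) = 6.4766
(b) P(X = 12) = 0.121774
(c) P(X ≤ 16) = 0.857620
(d) P(12 ≤ X ≤ 16) = 0.672500

We have X ~ Binomial(n=26, p=0.53).

(a) Moments:
E[X] = 13.7800
Var(X) = 6.4766
σ = √Var(X) = 2.5449

(b) Point probability using PMF:
P(X = 12) = 0.121774

(c) Cumulative probability using CDF:
P(X ≤ 16) = F(16) = 0.857620

(d) Range probability:
P(12 ≤ X ≤ 16) = P(X ≤ 16) - P(X ≤ 11)
                   = F(16) - F(11)
                   = 0.857620 - 0.185120
                   = 0.672500

This means approximately 67.3% of outcomes fall in the interval [12, 16].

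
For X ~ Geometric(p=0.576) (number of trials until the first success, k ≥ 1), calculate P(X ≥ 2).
0.424000

We have X ~ Geometric(p=0.576) (number of trials until the first success, k ≥ 1).

For discrete distributions, P(X ≥ 2) = 1 - P(X ≤ 1).

P(X ≤ 1) = 0.576000
P(X ≥ 2) = 1 - 0.576000 = 0.424000

So there's approximately a 42.4% chance that X is at least 2.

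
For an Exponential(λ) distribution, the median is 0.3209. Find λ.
λ = 2.1600

For X ~ Exponential(λ), the CDF is F(x) = 1 - e^(-λx).
The median m satisfies F(m) = 0.5:
1 - e^(-λm) = 0.5
e^(-λm) = 0.5
λm = ln(2)
m = ln(2) / λ

Given m = 0.3209:
λ = ln(2) / 0.3209 = 0.693147 / 0.3209 = 2.1600

Verification: ln(2) / 2.1600 = 0.3209 ✓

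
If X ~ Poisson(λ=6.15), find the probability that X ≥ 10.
0.094637

We have X ~ Poisson(λ=6.15).

For discrete distributions, P(X ≥ 10) = 1 - P(X ≤ 9).

P(X ≤ 9) = 0.905363
P(X ≥ 10) = 1 - 0.905363 = 0.094637

So there's approximately a 9.5% chance that X is at least 10.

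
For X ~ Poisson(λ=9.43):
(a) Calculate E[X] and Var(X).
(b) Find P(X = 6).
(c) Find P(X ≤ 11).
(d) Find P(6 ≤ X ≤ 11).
(a) E[X] = 9.4300, Var(X) = 9.4300
(b) P(X = 6) = 0.078404
(c) P(X ≤ 11) = 0.759414
(d) P(6 ≤ X ≤ 11) = 0.667451

We have X ~ Poisson(λ=9.43).

(a) Moments:
E[X] = 9.4300
Var(X) = 9.4300
σ = √Var(X) = 3.0708

(b) Point probability using PMF:
P(X = 6) = 0.078404

(c) Cumulative probability using CDF:
P(X ≤ 11) = F(11) = 0.759414

(d) Range probability:
P(6 ≤ X ≤ 11) = P(X ≤ 11) - P(X ≤ 5)
                   = F(11) - F(5)
                   = 0.759414 - 0.091964
                   = 0.667451

This means approximately 66.7% of outcomes fall in the interval [6, 11].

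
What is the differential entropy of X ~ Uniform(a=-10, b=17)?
3.2958 nats

We have X ~ Uniform(a=-10, b=17).

The differential entropy measures the uncertainty or information content of the distribution.

For a Uniform distribution with a=-10, b=17:
h(X) = 3.2958 nats

(In bits, this would be 4.7549 bits.)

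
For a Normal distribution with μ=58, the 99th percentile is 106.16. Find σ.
σ = 20.7020

For X ~ Normal(μ, σ), the p-th percentile satisfies x = μ + z_p × σ,
where z_p = Φ⁻¹(p) is the standard normal quantile.

Step 1: z_{0.99} = Φ⁻¹(0.99) = 2.3263

Step 2: Solve for σ:
106.16 = 58 + 2.3263 × σ
σ = (106.16 - 58) / 2.3263
σ = 48.16 / 2.3263
σ = 20.7020

Verification: μ + z × σ = 58 + 2.3263 × 20.7020 = 106.16 ✓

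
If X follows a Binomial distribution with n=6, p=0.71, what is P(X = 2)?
0.053481

We have X ~ Binomial(n=6, p=0.71).

For a Binomial distribution, the PMF gives us the probability of each outcome.

Using the PMF formula:
P(X = 2) = 0.053481

Rounded to 4 decimal places: 0.0535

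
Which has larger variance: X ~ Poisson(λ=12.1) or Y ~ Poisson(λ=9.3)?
X has larger variance (12.1000 > 9.3000)

Compute the variance for each distribution:

X ~ Poisson(λ=12.1):
Var(X) = 12.1000

Y ~ Poisson(λ=9.3):
Var(Y) = 9.3000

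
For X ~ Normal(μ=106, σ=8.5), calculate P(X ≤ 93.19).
0.065898

We have X ~ Normal(μ=106, σ=8.5).

The CDF gives us P(X ≤ k).

Using the CDF:
P(X ≤ 93.19) = 0.065898

This means there's approximately a 6.6% chance that X is at most 93.19.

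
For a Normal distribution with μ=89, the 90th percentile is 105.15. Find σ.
σ = 12.6019

For X ~ Normal(μ, σ), the p-th percentile satisfies x = μ + z_p × σ,
where z_p = Φ⁻¹(p) is the standard normal quantile.

Step 1: z_{0.9} = Φ⁻¹(0.9) = 1.2816

Step 2: Solve for σ:
105.15 = 89 + 1.2816 × σ
σ = (105.15 - 89) / 1.2816
σ = 16.15 / 1.2816
σ = 12.6019

Verification: μ + z × σ = 89 + 1.2816 × 12.6019 = 105.15 ✓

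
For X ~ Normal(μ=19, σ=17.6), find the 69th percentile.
27.7270

We have X ~ Normal(μ=19, σ=17.6).

We want to find x such that P(X ≤ x) = 0.69.

This is the 69th percentile, which means 69% of values fall below this point.

Using the inverse CDF (quantile function):
x = F⁻¹(0.69) = 27.7270

Verification: P(X ≤ 27.7270) = 0.69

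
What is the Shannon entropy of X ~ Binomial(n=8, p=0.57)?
1.7523 nats

We have X ~ Binomial(n=8, p=0.57).

The Shannon entropy measures the uncertainty or information content of the distribution.

For a Binomial distribution with n=8, p=0.57:
H(X) = 1.7523 nats

(In bits, this would be 2.5280 bits.)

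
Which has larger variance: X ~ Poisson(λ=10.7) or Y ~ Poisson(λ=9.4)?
X has larger variance (10.7000 > 9.4000)

Compute the variance for each distribution:

X ~ Poisson(λ=10.7):
Var(X) = 10.7000

Y ~ Poisson(λ=9.4):
Var(Y) = 9.4000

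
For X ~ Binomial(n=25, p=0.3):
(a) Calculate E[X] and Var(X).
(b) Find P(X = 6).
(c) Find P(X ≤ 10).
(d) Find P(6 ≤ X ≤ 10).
(a) E[X] = 7.5000, Var(X) = 5.2500
(b) P(X = 6) = 0.147166
(c) P(X ≤ 10) = 0.902200
(d) P(6 ≤ X ≤ 10) = 0.708712

We have X ~ Binomial(n=25, p=0.3).

(a) Moments:
E[X] = 7.5000
Var(X) = 5.2500
σ = √Var(X) = 2.2913

(b) Point probability using PMF:
P(X = 6) = 0.147166

(c) Cumulative probability using CDF:
P(X ≤ 10) = F(10) = 0.902200

(d) Range probability:
P(6 ≤ X ≤ 10) = P(X ≤ 10) - P(X ≤ 5)
                   = F(10) - F(5)
                   = 0.902200 - 0.193488
                   = 0.708712

This means approximately 70.9% of outcomes fall in the interval [6, 10].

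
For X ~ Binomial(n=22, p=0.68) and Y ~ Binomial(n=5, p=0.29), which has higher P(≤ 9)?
Y has higher probability (P(Y ≤ 9) = 1.0000 > P(X ≤ 9) = 0.0080)

Compute P(≤ 9) for each distribution:

X ~ Binomial(n=22, p=0.68):
P(X ≤ 9) = 0.0080

Y ~ Binomial(n=5, p=0.29):
P(Y ≤ 9) = 1.0000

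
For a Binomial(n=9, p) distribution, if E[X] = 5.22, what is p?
p = 0.58

For a Binomial(n, p) distribution:
E[X] = n × p

Given n = 9 and E[X] = 5.22:
5.22 = 9 × p
p = 5.22 / 9 = 0.58

Verification: Binomial(9, 0.58) has E[X] = 5.22 ✓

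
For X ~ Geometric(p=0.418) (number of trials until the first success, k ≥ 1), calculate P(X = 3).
0.141587

We have X ~ Geometric(p=0.418) (number of trials until the first success, k ≥ 1).

For a Geometric distribution, the PMF gives us the probability of each outcome.

Using the PMF formula:
P(X = 3) = 0.141587

Rounded to 4 decimal places: 0.1416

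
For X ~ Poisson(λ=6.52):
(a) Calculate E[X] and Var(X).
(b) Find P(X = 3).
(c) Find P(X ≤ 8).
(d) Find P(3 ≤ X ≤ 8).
(a) E[X] = 6.5200, Var(X) = 6.5200
(b) P(X = 3) = 0.068076
(c) P(X ≤ 8) = 0.789191
(d) P(3 ≤ X ≤ 8) = 0.746786

We have X ~ Poisson(λ=6.52).

(a) Moments:
E[X] = 6.5200
Var(X) = 6.5200
σ = √Var(X) = 2.5534

(b) Point probability using PMF:
P(X = 3) = 0.068076

(c) Cumulative probability using CDF:
P(X ≤ 8) = F(8) = 0.789191

(d) Range probability:
P(3 ≤ X ≤ 8) = P(X ≤ 8) - P(X ≤ 2)
                   = F(8) - F(2)
                   = 0.789191 - 0.042405
                   = 0.746786

This means approximately 74.7% of outcomes fall in the interval [3, 8].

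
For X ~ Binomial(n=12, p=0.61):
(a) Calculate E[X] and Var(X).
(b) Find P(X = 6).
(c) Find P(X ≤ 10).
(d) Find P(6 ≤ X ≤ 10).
(a) E[X] = 7.3200, Var(X) = 2.8548
(b) P(X = 6) = 0.167509
(c) P(X ≤ 10) = 0.976981
(d) P(6 ≤ X ≤ 10) = 0.835837

We have X ~ Binomial(n=12, p=0.61).

(a) Moments:
E[X] = 7.3200
Var(X) = 2.8548
σ = √Var(X) = 1.6896

(b) Point probability using PMF:
P(X = 6) = 0.167509

(c) Cumulative probability using CDF:
P(X ≤ 10) = F(10) = 0.976981

(d) Range probability:
P(6 ≤ X ≤ 10) = P(X ≤ 10) - P(X ≤ 5)
                   = F(10) - F(5)
                   = 0.976981 - 0.141145
                   = 0.835837

This means approximately 83.6% of outcomes fall in the interval [6, 10].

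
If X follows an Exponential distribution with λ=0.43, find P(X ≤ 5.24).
0.894938

We have X ~ Exponential(λ=0.43).

The CDF gives us P(X ≤ k).

Using the CDF:
P(X ≤ 5.24) = 0.894938

This means there's approximately a 89.5% chance that X is at most 5.24.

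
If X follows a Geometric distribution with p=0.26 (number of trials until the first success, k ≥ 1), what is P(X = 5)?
0.077965

We have X ~ Geometric(p=0.26) (number of trials until the first success, k ≥ 1).

For a Geometric distribution, the PMF gives us the probability of each outcome.

Using the PMF formula:
P(X = 5) = 0.077965

Rounded to 4 decimal places: 0.0780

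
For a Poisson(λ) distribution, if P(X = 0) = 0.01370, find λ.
λ = 4.2904

For a Poisson(λ) distribution, the PMF at 0 is:
P(X = 0) = λ^0 e^(-λ) / 0! = e^(-λ)

Given P(X = 0) = 0.01370:
e^(-λ) = 0.01370
-λ = ln(0.01370)
λ = -ln(0.01370) = 4.2904

Verification: e^(-4.2904) = 0.01370 ✓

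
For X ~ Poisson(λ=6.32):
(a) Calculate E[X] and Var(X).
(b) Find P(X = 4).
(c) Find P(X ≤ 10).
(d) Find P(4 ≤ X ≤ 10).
(a) E[X] = 6.3200, Var(X) = 6.3200
(b) P(X = 4) = 0.119651
(c) P(X ≤ 10) = 0.942718
(d) P(4 ≤ X ≤ 10) = 0.817867

We have X ~ Poisson(λ=6.32).

(a) Moments:
E[X] = 6.3200
Var(X) = 6.3200
σ = √Var(X) = 2.5140

(b) Point probability using PMF:
P(X = 4) = 0.119651

(c) Cumulative probability using CDF:
P(X ≤ 10) = F(10) = 0.942718

(d) Range probability:
P(4 ≤ X ≤ 10) = P(X ≤ 10) - P(X ≤ 3)
                   = F(10) - F(3)
                   = 0.942718 - 0.124851
                   = 0.817867

This means approximately 81.8% of outcomes fall in the interval [4, 10].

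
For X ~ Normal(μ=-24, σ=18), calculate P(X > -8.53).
0.195048

We have X ~ Normal(μ=-24, σ=18).

P(X > -8.53) = 1 - P(X ≤ -8.53)
                = 1 - F(-8.53)
                = 1 - 0.804952
                = 0.195048

So there's approximately a 19.5% chance that X exceeds -8.53.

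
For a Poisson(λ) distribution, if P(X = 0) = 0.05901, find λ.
λ = 2.8300

For a Poisson(λ) distribution, the PMF at 0 is:
P(X = 0) = λ^0 e^(-λ) / 0! = e^(-λ)

Given P(X = 0) = 0.05901:
e^(-λ) = 0.05901
-λ = ln(0.05901)
λ = -ln(0.05901) = 2.8300

Verification: e^(-2.8300) = 0.05901 ✓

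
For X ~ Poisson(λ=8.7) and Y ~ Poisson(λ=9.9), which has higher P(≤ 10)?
X has higher probability (P(X ≤ 10) = 0.7409 > P(Y ≤ 10) = 0.5955)

Compute P(≤ 10) for each distribution:

X ~ Poisson(λ=8.7):
P(X ≤ 10) = 0.7409

Y ~ Poisson(λ=9.9):
P(Y ≤ 10) = 0.5955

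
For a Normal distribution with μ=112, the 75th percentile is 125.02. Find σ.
σ = 19.3035

For X ~ Normal(μ, σ), the p-th percentile satisfies x = μ + z_p × σ,
where z_p = Φ⁻¹(p) is the standard normal quantile.

Step 1: z_{0.75} = Φ⁻¹(0.75) = 0.6745

Step 2: Solve for σ:
125.02 = 112 + 0.6745 × σ
σ = (125.02 - 112) / 0.6745
σ = 13.02 / 0.6745
σ = 19.3035

Verification: μ + z × σ = 112 + 0.6745 × 19.3035 = 125.02 ✓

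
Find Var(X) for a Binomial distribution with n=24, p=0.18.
3.5424

We have X ~ Binomial(n=24, p=0.18).

For a Binomial distribution with n=24, p=0.18:
Var(X) = 3.5424

The variance measures the spread of the distribution around the mean.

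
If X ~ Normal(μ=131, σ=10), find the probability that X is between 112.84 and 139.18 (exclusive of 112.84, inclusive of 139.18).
0.758636

We have X ~ Normal(μ=131, σ=10).

To find P(112.84 < X ≤ 139.18), we use:
P(112.84 < X ≤ 139.18) = P(X ≤ 139.18) - P(X ≤ 112.84)
                 = F(139.18) - F(112.84)
                 = 0.793321 - 0.034685
                 = 0.758636

So there's approximately a 75.9% chance that X falls in this range.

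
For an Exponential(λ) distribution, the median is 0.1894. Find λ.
λ = 3.6597

For X ~ Exponential(λ), the CDF is F(x) = 1 - e^(-λx).
The median m satisfies F(m) = 0.5:
1 - e^(-λm) = 0.5
e^(-λm) = 0.5
λm = ln(2)
m = ln(2) / λ

Given m = 0.1894:
λ = ln(2) / 0.1894 = 0.693147 / 0.1894 = 3.6597

Verification: ln(2) / 3.6597 = 0.1894 ✓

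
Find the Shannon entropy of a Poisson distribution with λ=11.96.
2.6524 nats

We have X ~ Poisson(λ=11.96).

The Shannon entropy measures the uncertainty or information content of the distribution.

For a Poisson distribution with λ=11.96:
H(X) = 2.6524 nats

(In bits, this would be 3.8266 bits.)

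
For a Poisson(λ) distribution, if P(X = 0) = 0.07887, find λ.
λ = 2.5400

For a Poisson(λ) distribution, the PMF at 0 is:
P(X = 0) = λ^0 e^(-λ) / 0! = e^(-λ)

Given P(X = 0) = 0.07887:
e^(-λ) = 0.07887
-λ = ln(0.07887)
λ = -ln(0.07887) = 2.5400

Verification: e^(-2.5400) = 0.07887 ✓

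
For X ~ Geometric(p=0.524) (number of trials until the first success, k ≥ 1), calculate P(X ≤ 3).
0.892150

We have X ~ Geometric(p=0.524) (number of trials until the first success, k ≥ 1).

The CDF gives us P(X ≤ k).

Using the CDF:
P(X ≤ 3) = 0.892150

This means there's approximately a 89.2% chance that X is at most 3.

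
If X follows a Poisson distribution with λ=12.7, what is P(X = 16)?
0.066788

We have X ~ Poisson(λ=12.7).

For a Poisson distribution, the PMF gives us the probability of each outcome.

Using the PMF formula:
P(X = 16) = 0.066788

Rounded to 4 decimal places: 0.0668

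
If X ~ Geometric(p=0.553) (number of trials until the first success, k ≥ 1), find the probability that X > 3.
0.089315

We have X ~ Geometric(p=0.553) (number of trials until the first success, k ≥ 1).

P(X > 3) = 1 - P(X ≤ 3)
                = 1 - F(3)
                = 1 - 0.910685
                = 0.089315

So there's approximately a 8.9% chance that X exceeds 3.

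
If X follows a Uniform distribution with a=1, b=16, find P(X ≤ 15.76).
0.984000

We have X ~ Uniform(a=1, b=16).

The CDF gives us P(X ≤ k).

Using the CDF:
P(X ≤ 15.76) = 0.984000

This means there's approximately a 98.4% chance that X is at most 15.76.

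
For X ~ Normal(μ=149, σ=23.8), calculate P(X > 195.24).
0.026017

We have X ~ Normal(μ=149, σ=23.8).

P(X > 195.24) = 1 - P(X ≤ 195.24)
                = 1 - F(195.24)
                = 1 - 0.973983
                = 0.026017

So there's approximately a 2.6% chance that X exceeds 195.24.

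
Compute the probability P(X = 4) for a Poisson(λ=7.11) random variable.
0.086983

We have X ~ Poisson(λ=7.11).

For a Poisson distribution, the PMF gives us the probability of each outcome.

Using the PMF formula:
P(X = 4) = 0.086983

Rounded to 4 decimal places: 0.0870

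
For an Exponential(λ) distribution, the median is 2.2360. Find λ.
λ = 0.3100

For X ~ Exponential(λ), the CDF is F(x) = 1 - e^(-λx).
The median m satisfies F(m) = 0.5:
1 - e^(-λm) = 0.5
e^(-λm) = 0.5
λm = ln(2)
m = ln(2) / λ

Given m = 2.2360:
λ = ln(2) / 2.2360 = 0.693147 / 2.2360 = 0.3100

Verification: ln(2) / 0.3100 = 2.2360 ✓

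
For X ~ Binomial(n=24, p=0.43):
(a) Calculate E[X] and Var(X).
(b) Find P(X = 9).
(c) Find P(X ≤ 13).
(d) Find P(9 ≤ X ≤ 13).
(a) E[X] = 10.3200, Var(X) = 5.8824
(b) P(X = 9) = 0.143147
(c) P(X ≤ 13) = 0.904479
(d) P(9 ≤ X ≤ 13) = 0.676262

We have X ~ Binomial(n=24, p=0.43).

(a) Moments:
E[X] = 10.3200
Var(X) = 5.8824
σ = √Var(X) = 2.4254

(b) Point probability using PMF:
P(X = 9) = 0.143147

(c) Cumulative probability using CDF:
P(X ≤ 13) = F(13) = 0.904479

(d) Range probability:
P(9 ≤ X ≤ 13) = P(X ≤ 13) - P(X ≤ 8)
                   = F(13) - F(8)
                   = 0.904479 - 0.228217
                   = 0.676262

This means approximately 67.6% of outcomes fall in the interval [9, 13].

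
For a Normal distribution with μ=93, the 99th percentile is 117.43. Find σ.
σ = 10.5014

For X ~ Normal(μ, σ), the p-th percentile satisfies x = μ + z_p × σ,
where z_p = Φ⁻¹(p) is the standard normal quantile.

Step 1: z_{0.99} = Φ⁻¹(0.99) = 2.3263

Step 2: Solve for σ:
117.43 = 93 + 2.3263 × σ
σ = (117.43 - 93) / 2.3263
σ = 24.43 / 2.3263
σ = 10.5014

Verification: μ + z × σ = 93 + 2.3263 × 10.5014 = 117.43 ✓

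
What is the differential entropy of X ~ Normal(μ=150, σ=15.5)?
4.1598 nats

We have X ~ Normal(μ=150, σ=15.5).

The differential entropy measures the uncertainty or information content of the distribution.

For a Normal distribution with μ=150, σ=15.5:
h(X) = 4.1598 nats

(In bits, this would be 6.0013 bits.)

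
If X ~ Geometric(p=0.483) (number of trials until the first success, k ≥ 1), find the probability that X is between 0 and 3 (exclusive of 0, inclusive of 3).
0.861812

We have X ~ Geometric(p=0.483) (number of trials until the first success, k ≥ 1).

To find P(0 < X ≤ 3), we use:
P(0 < X ≤ 3) = P(X ≤ 3) - P(X ≤ 0)
                 = F(3) - F(0)
                 = 0.861812 - 0.000000
                 = 0.861812

So there's approximately a 86.2% chance that X falls in this range.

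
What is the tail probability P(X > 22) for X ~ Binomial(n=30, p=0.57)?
0.020794

We have X ~ Binomial(n=30, p=0.57).

P(X > 22) = 1 - P(X ≤ 22)
                = 1 - F(22)
                = 1 - 0.979206
                = 0.020794

So there's approximately a 2.1% chance that X exceeds 22.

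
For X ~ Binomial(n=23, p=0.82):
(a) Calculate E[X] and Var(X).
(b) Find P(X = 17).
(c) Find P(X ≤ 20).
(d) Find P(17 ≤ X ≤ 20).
(a) E[X] = 18.8600, Var(X) = 3.3948
(b) P(X = 17) = 0.117642
(c) P(X ≤ 20) = 0.810007
(d) P(17 ≤ X ≤ 20) = 0.705571

We have X ~ Binomial(n=23, p=0.82).

(a) Moments:
E[X] = 18.8600
Var(X) = 3.3948
σ = √Var(X) = 1.8425

(b) Point probability using PMF:
P(X = 17) = 0.117642

(c) Cumulative probability using CDF:
P(X ≤ 20) = F(20) = 0.810007

(d) Range probability:
P(17 ≤ X ≤ 20) = P(X ≤ 20) - P(X ≤ 16)
                   = F(20) - F(16)
                   = 0.810007 - 0.104436
                   = 0.705571

This means approximately 70.6% of outcomes fall in the interval [17, 20].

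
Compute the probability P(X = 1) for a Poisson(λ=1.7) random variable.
0.310562

We have X ~ Poisson(λ=1.7).

For a Poisson distribution, the PMF gives us the probability of each outcome.

Using the PMF formula:
P(X = 1) = 0.310562

Rounded to 4 decimal places: 0.3106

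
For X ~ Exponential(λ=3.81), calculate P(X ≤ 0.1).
0.316822

We have X ~ Exponential(λ=3.81).

The CDF gives us P(X ≤ k).

Using the CDF:
P(X ≤ 0.1) = 0.316822

This means there's approximately a 31.7% chance that X is at most 0.1.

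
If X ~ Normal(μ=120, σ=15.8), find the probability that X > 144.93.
0.057300

We have X ~ Normal(μ=120, σ=15.8).

P(X > 144.93) = 1 - P(X ≤ 144.93)
                = 1 - F(144.93)
                = 1 - 0.942700
                = 0.057300

So there's approximately a 5.7% chance that X exceeds 144.93.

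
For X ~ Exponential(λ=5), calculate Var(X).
0.0400

We have X ~ Exponential(λ=5).

For an Exponential distribution with λ=5:
Var(X) = 0.0400

The variance measures the spread of the distribution around the mean.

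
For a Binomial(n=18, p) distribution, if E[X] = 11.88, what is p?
p = 0.66

For a Binomial(n, p) distribution:
E[X] = n × p

Given n = 18 and E[X] = 11.88:
11.88 = 18 × p
p = 11.88 / 18 = 0.66

Verification: Binomial(18, 0.66) has E[X] = 11.88 ✓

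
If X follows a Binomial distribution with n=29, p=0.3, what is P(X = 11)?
0.099802

We have X ~ Binomial(n=29, p=0.3).

For a Binomial distribution, the PMF gives us the probability of each outcome.

Using the PMF formula:
P(X = 11) = 0.099802

Rounded to 4 decimal places: 0.0998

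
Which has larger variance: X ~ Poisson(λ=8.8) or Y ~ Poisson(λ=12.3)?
Y has larger variance (12.3000 > 8.8000)

Compute the variance for each distribution:

X ~ Poisson(λ=8.8):
Var(X) = 8.8000

Y ~ Poisson(λ=12.3):
Var(Y) = 12.3000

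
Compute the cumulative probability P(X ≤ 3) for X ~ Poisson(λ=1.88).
0.878102

We have X ~ Poisson(λ=1.88).

The CDF gives us P(X ≤ k).

Using the CDF:
P(X ≤ 3) = 0.878102

This means there's approximately a 87.8% chance that X is at most 3.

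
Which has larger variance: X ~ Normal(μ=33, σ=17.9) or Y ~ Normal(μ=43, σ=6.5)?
X has larger variance (320.4100 > 42.2500)

Compute the variance for each distribution:

X ~ Normal(μ=33, σ=17.9):
Var(X) = 320.4100

Y ~ Normal(μ=43, σ=6.5):
Var(Y) = 42.2500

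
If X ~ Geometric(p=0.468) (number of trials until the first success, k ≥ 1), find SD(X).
1.5585

We have X ~ Geometric(p=0.468) (number of trials until the first success, k ≥ 1).

For a Geometric distribution with p=0.468 (number of trials until the first success, k ≥ 1):
σ = √Var(X) = 1.5585

The standard deviation is the square root of the variance.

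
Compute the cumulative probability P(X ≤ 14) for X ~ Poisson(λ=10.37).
0.895841

We have X ~ Poisson(λ=10.37).

The CDF gives us P(X ≤ k).

Using the CDF:
P(X ≤ 14) = 0.895841

This means there's approximately a 89.6% chance that X is at most 14.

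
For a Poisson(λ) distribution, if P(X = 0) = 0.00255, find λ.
λ = 5.9717

For a Poisson(λ) distribution, the PMF at 0 is:
P(X = 0) = λ^0 e^(-λ) / 0! = e^(-λ)

Given P(X = 0) = 0.00255:
e^(-λ) = 0.00255
-λ = ln(0.00255)
λ = -ln(0.00255) = 5.9717

Verification: e^(-5.9717) = 0.00255 ✓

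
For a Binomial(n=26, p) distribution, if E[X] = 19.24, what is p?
p = 0.74

For a Binomial(n, p) distribution:
E[X] = n × p

Given n = 26 and E[X] = 19.24:
19.24 = 26 × p
p = 19.24 / 26 = 0.74

Verification: Binomial(26, 0.74) has E[X] = 19.24 ✓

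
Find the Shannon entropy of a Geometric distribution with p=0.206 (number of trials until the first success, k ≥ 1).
2.4690 nats

We have X ~ Geometric(p=0.206) (number of trials until the first success, k ≥ 1).

The Shannon entropy measures the uncertainty or information content of the distribution.

For a Geometric distribution with p=0.206 (number of trials until the first success, k ≥ 1):
H(X) = 2.4690 nats

(In bits, this would be 3.5620 bits.)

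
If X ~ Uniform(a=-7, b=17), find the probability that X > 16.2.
0.033333

We have X ~ Uniform(a=-7, b=17).

P(X > 16.2) = 1 - P(X ≤ 16.2)
                = 1 - F(16.2)
                = 1 - 0.966667
                = 0.033333

So there's approximately a 3.3% chance that X exceeds 16.2.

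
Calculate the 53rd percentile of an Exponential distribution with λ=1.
0.7550

We have X ~ Exponential(λ=1).

We want to find x such that P(X ≤ x) = 0.53.

This is the 53rd percentile, which means 53% of values fall below this point.

Using the inverse CDF (quantile function):
x = F⁻¹(0.53) = 0.7550

Verification: P(X ≤ 0.7550) = 0.53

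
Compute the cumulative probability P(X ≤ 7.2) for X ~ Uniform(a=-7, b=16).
0.617391

We have X ~ Uniform(a=-7, b=16).

The CDF gives us P(X ≤ k).

Using the CDF:
P(X ≤ 7.2) = 0.617391

This means there's approximately a 61.7% chance that X is at most 7.2.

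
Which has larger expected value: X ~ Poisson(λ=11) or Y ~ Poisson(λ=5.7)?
X has larger mean (11.0000 > 5.7000)

Compute the expected value for each distribution:

X ~ Poisson(λ=11):
E[X] = 11.0000

Y ~ Poisson(λ=5.7):
E[Y] = 5.7000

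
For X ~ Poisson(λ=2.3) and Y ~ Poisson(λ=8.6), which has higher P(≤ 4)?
X has higher probability (P(X ≤ 4) = 0.9162 > P(Y ≤ 4) = 0.0701)

Compute P(≤ 4) for each distribution:

X ~ Poisson(λ=2.3):
P(X ≤ 4) = 0.9162

Y ~ Poisson(λ=8.6):
P(Y ≤ 4) = 0.0701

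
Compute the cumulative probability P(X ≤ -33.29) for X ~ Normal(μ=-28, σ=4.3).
0.109305

We have X ~ Normal(μ=-28, σ=4.3).

The CDF gives us P(X ≤ k).

Using the CDF:
P(X ≤ -33.29) = 0.109305

This means there's approximately a 10.9% chance that X is at most -33.29.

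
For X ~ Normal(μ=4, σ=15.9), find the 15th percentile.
-12.4793

We have X ~ Normal(μ=4, σ=15.9).

We want to find x such that P(X ≤ x) = 0.15.

This is the 15th percentile, which means 15% of values fall below this point.

Using the inverse CDF (quantile function):
x = F⁻¹(0.15) = -12.4793

Verification: P(X ≤ -12.4793) = 0.15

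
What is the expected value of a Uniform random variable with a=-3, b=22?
9.5000

We have X ~ Uniform(a=-3, b=22).

For a Uniform distribution with a=-3, b=22:
E[X] = 9.5000

This is the expected (average) value of X.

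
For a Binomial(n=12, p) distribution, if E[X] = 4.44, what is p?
p = 0.37

For a Binomial(n, p) distribution:
E[X] = n × p

Given n = 12 and E[X] = 4.44:
4.44 = 12 × p
p = 4.44 / 12 = 0.37

Verification: Binomial(12, 0.37) has E[X] = 4.44 ✓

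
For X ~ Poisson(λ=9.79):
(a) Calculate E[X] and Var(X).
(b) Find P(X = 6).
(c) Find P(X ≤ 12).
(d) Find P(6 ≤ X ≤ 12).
(a) E[X] = 9.7900, Var(X) = 9.7900
(b) P(X = 6) = 0.068489
(c) P(X ≤ 12) = 0.811031
(d) P(6 ≤ X ≤ 12) = 0.735571

We have X ~ Poisson(λ=9.79).

(a) Moments:
E[X] = 9.7900
Var(X) = 9.7900
σ = √Var(X) = 3.1289

(b) Point probability using PMF:
P(X = 6) = 0.068489

(c) Cumulative probability using CDF:
P(X ≤ 12) = F(12) = 0.811031

(d) Range probability:
P(6 ≤ X ≤ 12) = P(X ≤ 12) - P(X ≤ 5)
                   = F(12) - F(5)
                   = 0.811031 - 0.075460
                   = 0.735571

This means approximately 73.6% of outcomes fall in the interval [6, 12].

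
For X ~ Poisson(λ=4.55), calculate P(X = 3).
0.165899

We have X ~ Poisson(λ=4.55).

For a Poisson distribution, the PMF gives us the probability of each outcome.

Using the PMF formula:
P(X = 3) = 0.165899

Rounded to 4 decimal places: 0.1659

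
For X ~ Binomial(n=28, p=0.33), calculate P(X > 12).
0.097108

We have X ~ Binomial(n=28, p=0.33).

P(X > 12) = 1 - P(X ≤ 12)
                = 1 - F(12)
                = 1 - 0.902892
                = 0.097108

So there's approximately a 9.7% chance that X exceeds 12.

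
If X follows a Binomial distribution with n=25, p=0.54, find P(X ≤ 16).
0.886482

We have X ~ Binomial(n=25, p=0.54).

The CDF gives us P(X ≤ k).

Using the CDF:
P(X ≤ 16) = 0.886482

This means there's approximately a 88.6% chance that X is at most 16.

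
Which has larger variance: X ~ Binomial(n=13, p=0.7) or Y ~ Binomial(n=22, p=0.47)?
Y has larger variance (5.4802 > 2.7300)

Compute the variance for each distribution:

X ~ Binomial(n=13, p=0.7):
Var(X) = 2.7300

Y ~ Binomial(n=22, p=0.47):
Var(Y) = 5.4802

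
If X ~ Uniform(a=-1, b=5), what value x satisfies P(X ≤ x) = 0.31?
0.8600

We have X ~ Uniform(a=-1, b=5).

We want to find x such that P(X ≤ x) = 0.31.

This is the 31st percentile, which means 31% of values fall below this point.

Using the inverse CDF (quantile function):
x = F⁻¹(0.31) = 0.8600

Verification: P(X ≤ 0.8600) = 0.31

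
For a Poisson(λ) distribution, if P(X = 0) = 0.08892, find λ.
λ = 2.4200

For a Poisson(λ) distribution, the PMF at 0 is:
P(X = 0) = λ^0 e^(-λ) / 0! = e^(-λ)

Given P(X = 0) = 0.08892:
e^(-λ) = 0.08892
-λ = ln(0.08892)
λ = -ln(0.08892) = 2.4200

Verification: e^(-2.4200) = 0.08892 ✓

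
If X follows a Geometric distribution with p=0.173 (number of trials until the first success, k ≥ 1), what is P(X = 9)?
0.037852

We have X ~ Geometric(p=0.173) (number of trials until the first success, k ≥ 1).

For a Geometric distribution, the PMF gives us the probability of each outcome.

Using the PMF formula:
P(X = 9) = 0.037852

Rounded to 4 decimal places: 0.0379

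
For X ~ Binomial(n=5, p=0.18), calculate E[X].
0.9000

We have X ~ Binomial(n=5, p=0.18).

For a Binomial distribution with n=5, p=0.18:
E[X] = 0.9000

This is the expected (average) value of X.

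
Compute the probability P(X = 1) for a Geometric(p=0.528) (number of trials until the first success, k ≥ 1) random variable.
0.528000

We have X ~ Geometric(p=0.528) (number of trials until the first success, k ≥ 1).

For a Geometric distribution, the PMF gives us the probability of each outcome.

Using the PMF formula:
P(X = 1) = 0.528000

Rounded to 4 decimal places: 0.5280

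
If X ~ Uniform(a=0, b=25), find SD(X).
7.2169

We have X ~ Uniform(a=0, b=25).

For a Uniform distribution with a=0, b=25:
σ = √Var(X) = 7.2169

The standard deviation is the square root of the variance.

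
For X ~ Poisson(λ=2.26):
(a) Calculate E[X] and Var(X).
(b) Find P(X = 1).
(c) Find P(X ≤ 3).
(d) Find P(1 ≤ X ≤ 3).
(a) E[X] = 2.2600, Var(X) = 2.2600
(b) P(X = 1) = 0.235832
(c) P(X ≤ 3) = 0.807429
(d) P(1 ≤ X ≤ 3) = 0.703078

We have X ~ Poisson(λ=2.26).

(a) Moments:
E[X] = 2.2600
Var(X) = 2.2600
σ = √Var(X) = 1.5033

(b) Point probability using PMF:
P(X = 1) = 0.235832

(c) Cumulative probability using CDF:
P(X ≤ 3) = F(3) = 0.807429

(d) Range probability:
P(1 ≤ X ≤ 3) = P(X ≤ 3) - P(X ≤ 0)
                   = F(3) - F(0)
                   = 0.807429 - 0.104350
                   = 0.703078

This means approximately 70.3% of outcomes fall in the interval [1, 3].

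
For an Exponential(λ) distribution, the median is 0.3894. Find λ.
λ = 1.7800

For X ~ Exponential(λ), the CDF is F(x) = 1 - e^(-λx).
The median m satisfies F(m) = 0.5:
1 - e^(-λm) = 0.5
e^(-λm) = 0.5
λm = ln(2)
m = ln(2) / λ

Given m = 0.3894:
λ = ln(2) / 0.3894 = 0.693147 / 0.3894 = 1.7800

Verification: ln(2) / 1.7800 = 0.3894 ✓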